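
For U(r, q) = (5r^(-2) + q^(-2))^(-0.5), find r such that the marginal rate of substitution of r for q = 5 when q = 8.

r = 8

For CES with ρ = -2, MRS = (5/1)·(q/r)^3.
Setting (5/1)·(8/r)^3 = 5 gives (8/r)^3 = 1, so 8/r = 1 and r = 8.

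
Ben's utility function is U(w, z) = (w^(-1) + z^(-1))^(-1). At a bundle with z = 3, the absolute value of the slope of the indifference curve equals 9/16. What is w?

w = 4

For CES with ρ = -1, MRS = (z/w)^2.
Setting (3/w)^2 = 9/16 gives 3/w = 0.75 and w = 4.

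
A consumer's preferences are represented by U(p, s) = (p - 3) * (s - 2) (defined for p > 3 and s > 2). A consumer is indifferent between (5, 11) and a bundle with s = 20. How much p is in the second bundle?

p = 4

U(5, 11) = 18.
Set U(p, 20) = 18 and solve.
With s = 20: (20 − 2) = 18, so (p − 3) = 18/18 = 1.
So p = 3 + 1 = 4.
Check: U(4, 20) = 18.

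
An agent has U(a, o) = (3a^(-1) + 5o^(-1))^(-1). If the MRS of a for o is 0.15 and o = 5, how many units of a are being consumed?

For CES with ρ = -1, MRS = (3/5)·(o/a)^2.
Setting (3/5)·(5/a)^2 = 0.15 gives (5/a)^2 = 0.25, so 5/a = 0.5 and a = 10.

a = 10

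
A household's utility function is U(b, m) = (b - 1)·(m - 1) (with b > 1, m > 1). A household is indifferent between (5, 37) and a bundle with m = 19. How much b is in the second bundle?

b = 9

U(5, 37) = 144.
Set U(b, 19) = 144 and solve.
With m = 19: (19 − 1) = 18, so (b − 1) = 144/18 = 8.
So b = 1 + 8 = 9.
Check: U(9, 19) = 144.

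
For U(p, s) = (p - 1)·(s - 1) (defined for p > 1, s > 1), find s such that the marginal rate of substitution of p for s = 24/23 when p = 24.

MU_p = (s−1), MU_s = (p−1).
MRS = (s−1)/(p−1).
Substitute p = 24: MRS = (s − 1)/23. Setting this equal to 24/23 gives s − 1 = (24/23)·23 = 24, so s = 25.

s = 25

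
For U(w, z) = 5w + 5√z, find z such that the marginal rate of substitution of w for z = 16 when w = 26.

z = 64

MU_w = 5, MU_z = 5/(2√z).
MRS = 5 ÷ (5/(2√z)).
MRS depends only on z: 2·√z = 16 ⇒ √z = 16/2 = 8 ⇒ z = 64.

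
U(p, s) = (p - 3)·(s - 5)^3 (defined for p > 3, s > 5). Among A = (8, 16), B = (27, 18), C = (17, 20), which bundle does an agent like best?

Bundle B

Evaluate utility at each bundle:
U(A) = 6655.
U(B) = 52728.
U(C) = 47250.
Highest utility is B, so B ≻ C ≻ A.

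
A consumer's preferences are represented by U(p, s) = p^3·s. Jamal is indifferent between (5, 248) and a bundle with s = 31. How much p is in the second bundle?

p = 10

U(5, 248) = 31000.
Set U(p, 31) = 31000 and solve.
With s = 31: p^3 = 31000/31 = 1000; taking the cube root, p = 10.
Check: U(10, 31) = 31000.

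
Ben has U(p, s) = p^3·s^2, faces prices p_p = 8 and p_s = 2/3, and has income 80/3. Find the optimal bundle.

MU_p = 3·p^2·s^2 and MU_s = 2·p^3·s.
MRS = MU_p/MU_s = (3/2)·s/p.
Tangency: set MRS = p_p/p_s = 8/(2/3) = 12.
So (3/2)·s/p = 12, i.e. s = 8·p.
Substitute into the budget 8·p + (2/3)·s = 80/3: (40/3)·p = 80/3, so p* = 2.
Then s* = 8·2 = 16.

p* = 2, s* = 16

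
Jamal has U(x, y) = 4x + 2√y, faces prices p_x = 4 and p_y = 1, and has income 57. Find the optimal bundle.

MU_x = 4, MU_y = 2/(2√y).
MRS = 4 ÷ (2/(2√y)).
Tangency: set MRS = p_x/p_y = 4/1 = 4.
MRS depends only on y: 4·√y = 4 ⇒ √y = 4/4 = 1 ⇒ y* = 1.
From the budget, 4·x = 57 − 1·1 = 56, so x* = 14.

x* = 14, y* = 1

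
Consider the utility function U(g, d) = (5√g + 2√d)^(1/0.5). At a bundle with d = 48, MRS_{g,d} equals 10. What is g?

g = 3

For CES with ρ = 0.5, MRS = (5/2)·√(d/g).
Setting (5/2)·√(48/g) = 10 gives √(48/g) = 4, so 48/g = 16 and g = 3.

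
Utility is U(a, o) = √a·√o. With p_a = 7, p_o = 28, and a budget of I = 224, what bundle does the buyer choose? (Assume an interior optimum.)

a* = 16, o* = 4

MU_a = 0.5·a^(-0.5)·√o and MU_o = 0.5·√a·o^(-0.5).
MRS = MU_a/MU_o = o/a.
Tangency: set MRS = p_a/p_o = 7/28 = 0.25.
So o/a = 0.25, i.e. o = 0.25·a.
Substitute into the budget 7·a + 28·o = 224: 14·a = 224, so a* = 16.
Then o* = 0.25·16 = 4.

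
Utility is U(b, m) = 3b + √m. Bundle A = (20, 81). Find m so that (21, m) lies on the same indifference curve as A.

U(20, 81) = 69.
Set U(21, m) = 69 and solve.
With b = 21: √m = 69 − 3·21 = 6, so √m = 6 and m = 36.
Check: U(21, 36) = 69.

m = 36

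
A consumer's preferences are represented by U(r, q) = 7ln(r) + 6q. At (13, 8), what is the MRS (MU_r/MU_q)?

MRS = 7/78

MU_r = 7/r, MU_q = 6.
MRS = 7/r ÷ 6.
At (13, 8): MRS = 7/78.
The indifference curve has slope −7/78 at this bundle.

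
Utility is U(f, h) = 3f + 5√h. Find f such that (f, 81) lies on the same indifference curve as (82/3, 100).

f = 29

U(82/3, 100) = 132.
Set U(f, 81) = 132 and solve.
With h = 81: √81 = 9, so 3f = 132 − 5·9 = 87 and f = 29.
Check: U(29, 81) = 132.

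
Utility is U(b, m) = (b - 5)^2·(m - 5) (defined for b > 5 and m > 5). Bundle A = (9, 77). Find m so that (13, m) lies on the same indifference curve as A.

U(9, 77) = 1152.
Set U(13, m) = 1152 and solve.
With b = 13: (13 − 5)^2 = 64, so (m − 5) = 1152/64 = 18.
So m = 5 + 18 = 23.
Check: U(13, 23) = 1152.

m = 23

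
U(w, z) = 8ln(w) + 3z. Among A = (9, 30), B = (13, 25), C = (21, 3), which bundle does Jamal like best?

Evaluate utility at each bundle:
U(A) = 107.578.
U(B) = 95.520.
U(C) = 33.356.
Highest utility is A, so A ≻ B ≻ C.

Bundle A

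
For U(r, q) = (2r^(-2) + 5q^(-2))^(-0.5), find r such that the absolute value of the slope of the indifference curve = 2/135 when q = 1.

For CES with ρ = -2, MRS = (2/5)·(q/r)^3.
Setting (2/5)·(1/r)^3 = 2/135 gives (1/r)^3 = 1/27, so 1/r = 1/3 and r = 3.

r = 3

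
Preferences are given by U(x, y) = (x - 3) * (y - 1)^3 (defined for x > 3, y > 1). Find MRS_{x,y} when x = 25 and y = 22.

MRS = 7/22

MU_x = (y−1)^3, MU_y = 3·(x−3)·(y−1)^2.
MRS = (1/3)·(y−1)/(x−3).
At (25, 22): MRS = 7/22.
The indifference curve has slope −7/22 at this bundle.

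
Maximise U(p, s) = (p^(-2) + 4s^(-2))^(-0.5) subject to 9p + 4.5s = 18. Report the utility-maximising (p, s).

p* = 1, s* = 2

For CES with ρ = -2, MRS = (1/4)·(s/p)^3.
Tangency: set MRS = p_p/p_s = 9/4.5 = 2.
So (s/p)^3 = 8; taking the cube root, s/p = 2, i.e. s = 2·p.
Substitute into the budget 9·p + 4.5·s = 18: 18·p = 18, so p* = 1 and s* = 2·1 = 2.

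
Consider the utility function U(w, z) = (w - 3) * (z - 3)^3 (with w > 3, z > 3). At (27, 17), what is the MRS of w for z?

MRS = 7/36

MU_w = (z−3)^3, MU_z = 3·(w−3)·(z−3)^2.
MRS = (1/3)·(z−3)/(w−3).
At (27, 17): MRS = 7/36.
So at (27, 17) the consumer would give up 7/36 units of z for one more unit of w.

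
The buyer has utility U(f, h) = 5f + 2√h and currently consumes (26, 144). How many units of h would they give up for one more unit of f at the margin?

MRS = 60

MU_f = 5, MU_h = 2/(2√h).
MRS = 5 ÷ (2/(2√h)).
At (26, 144): MRS = 60.
That is, one extra unit of f is worth 60 units of h at the margin.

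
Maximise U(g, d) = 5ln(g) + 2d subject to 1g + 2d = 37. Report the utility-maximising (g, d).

MU_g = 5/g, MU_d = 2.
MRS = 5/g ÷ 2.
Tangency: set MRS = p_g/p_d = 1/2 = 0.5.
MRS depends only on g: 2.5/g = 0.5 ⇒ g* = 2.5/0.5 = 5.
From the budget, 2·d = 37 − 1·5 = 32, so d* = 16.

g* = 5, d* = 16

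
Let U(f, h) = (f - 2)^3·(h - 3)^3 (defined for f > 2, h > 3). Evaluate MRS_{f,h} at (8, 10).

MU_f = 3·(f−2)^2·(h−3)^3, MU_h = 3·(f−2)^3·(h−3)^2.
MRS = (h−3)/(f−2).
At (8, 10): MRS = 7/6.
So at (8, 10) the consumer would give up 7/6 units of h for one more unit of f.

MRS = 7/6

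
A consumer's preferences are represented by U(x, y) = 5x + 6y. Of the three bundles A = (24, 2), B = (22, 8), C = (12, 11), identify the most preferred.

Bundle B

Evaluate utility at each bundle:
U(A) = 132.
U(B) = 158.
U(C) = 126.
Highest utility is B, so B ≻ A ≻ C.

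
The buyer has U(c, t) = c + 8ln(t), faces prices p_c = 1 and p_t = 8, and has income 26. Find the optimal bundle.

c* = 18, t* = 1

MU_c = 1, MU_t = 8/t.
MRS = 1 ÷ (8/t).
Tangency: set MRS = p_c/p_t = 1/8 = 0.125.
MRS depends only on t: 0.125·t = 0.125 ⇒ t* = 0.125/0.125 = 1.
From the budget, 1·c = 26 − 8·1 = 18, so c* = 18.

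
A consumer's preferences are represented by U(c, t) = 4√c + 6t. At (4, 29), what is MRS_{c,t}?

MRS = 1/6

MU_c = 4/(2√c), MU_t = 6.
MRS = 4/(2√c) ÷ 6.
At (4, 29): MRS = 1/6.
So at (4, 29) the consumer would give up 1/6 units of t for one more unit of c.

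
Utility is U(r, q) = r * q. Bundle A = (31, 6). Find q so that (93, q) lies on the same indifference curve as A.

q = 2

U(31, 6) = 186.
Set U(93, q) = 186 and solve.
With r = 93: q = 186/93 = 2.
Check: U(93, 2) = 186.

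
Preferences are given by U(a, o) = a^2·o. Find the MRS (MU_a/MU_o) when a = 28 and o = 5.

MU_a = 2·a·o and MU_o = a^2.
MRS = MU_a/MU_o = (2/1)·o/a.
At (28, 5): MRS = 5/14.
The indifference curve has slope −5/14 at this bundle.

MRS = 5/14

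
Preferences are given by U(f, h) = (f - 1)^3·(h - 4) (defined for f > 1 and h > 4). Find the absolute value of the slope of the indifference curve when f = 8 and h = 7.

MU_f = 3·(f−1)^2·(h−4), MU_h = (f−1)^3.
MRS = (3/1)·(h−4)/(f−1).
At (8, 7): MRS = 9/7.
That is, one extra unit of f is worth 9/7 units of h at the margin.

MRS = 9/7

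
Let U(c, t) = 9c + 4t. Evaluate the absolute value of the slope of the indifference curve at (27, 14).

MU_c = 9, MU_t = 4, so MRS = 9/4 = 2.25 at every bundle.
At (27, 14): MRS = 2.25.
That is, one extra unit of c is worth 2.25 units of t at the margin.

MRS = 2.25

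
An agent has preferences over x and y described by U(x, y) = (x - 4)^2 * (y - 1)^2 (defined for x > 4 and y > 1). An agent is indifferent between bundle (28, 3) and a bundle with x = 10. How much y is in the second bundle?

U(28, 3) = 2304.
Set U(10, y) = 2304 and solve.
With x = 10: (10 − 4)^2 = 36, so (y − 1)^2 = 2304/36 = 64.
Taking the square root (with y > 1): y − 1 = 8, so y = 9.
Check: U(10, 9) = 2304.

y = 9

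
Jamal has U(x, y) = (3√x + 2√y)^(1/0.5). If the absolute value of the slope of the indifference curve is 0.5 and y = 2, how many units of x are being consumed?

x = 18

For CES with ρ = 0.5, MRS = (3/2)·√(y/x).
Setting (3/2)·√(2/x) = 0.5 gives √(2/x) = 1/3, so 2/x = 1/9 and x = 18.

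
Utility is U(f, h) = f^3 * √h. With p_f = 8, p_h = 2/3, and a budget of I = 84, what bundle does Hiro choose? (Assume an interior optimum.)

f* = 9, h* = 18

MU_f = 3·f^2·√h and MU_h = 0.5·f^3·h^(-0.5).
MRS = MU_f/MU_h = (6)·h/f.
Tangency: set MRS = p_f/p_h = 8/(2/3) = 12.
So (6)·h/f = 12, i.e. h = 2·f.
Substitute into the budget 8·f + (2/3)·h = 84: (28/3)·f = 84, so f* = 9.
Then h* = 2·9 = 18.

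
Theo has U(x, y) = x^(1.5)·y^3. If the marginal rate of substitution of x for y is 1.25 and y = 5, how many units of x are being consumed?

x = 2

MU_x = 1.5·√x·y^3 and MU_y = 3·x^(1.5)·y^2.
MRS = MU_x/MU_y = (0.5)·y/x.
Substitute y = 5: MRS = 2.5/x. Setting 2.5/x = 1.25 gives x = 2.5/1.25 = 2.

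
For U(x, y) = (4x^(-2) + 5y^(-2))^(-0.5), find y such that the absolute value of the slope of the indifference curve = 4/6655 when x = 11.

y = 1

For CES with ρ = -2, MRS = (4/5)·(y/x)^3.
Setting (4/5)·(y/11)^3 = 4/6655 gives (y/11)^3 = 1/1331, so y/11 = 1/11 and y = 1.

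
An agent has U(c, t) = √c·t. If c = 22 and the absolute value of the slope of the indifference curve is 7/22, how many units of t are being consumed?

MU_c = 0.5·c^(-0.5)·t and MU_t = √c.
MRS = MU_c/MU_t = (0.5)·t/c.
Substitute c = 22: MRS = t/44. Setting t/44 = 7/22 gives t = (7/22)·44 = 14.

t = 14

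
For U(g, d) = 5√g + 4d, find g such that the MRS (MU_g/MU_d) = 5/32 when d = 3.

MU_g = 5/(2√g), MU_d = 4.
MRS = 5/(2√g) ÷ 4.
MRS depends only on g: 0.625/√g = 5/32 ⇒ √g = 0.625/(5/32) = 4 ⇒ g = 16.

g = 16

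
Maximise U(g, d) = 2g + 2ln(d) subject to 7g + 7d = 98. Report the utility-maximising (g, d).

MU_g = 2, MU_d = 2/d.
MRS = 2 ÷ (2/d).
Tangency: set MRS = p_g/p_d = 7/7 = 1.
MRS depends only on d: d = 1 ⇒ d* = 1.
From the budget, 7·g = 98 − 7·1 = 91, so g* = 13.

g* = 13, d* = 1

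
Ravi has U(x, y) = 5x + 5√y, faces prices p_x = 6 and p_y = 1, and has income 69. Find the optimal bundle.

MU_x = 5, MU_y = 5/(2√y).
MRS = 5 ÷ (5/(2√y)).
Tangency: set MRS = p_x/p_y = 6/1 = 6.
MRS depends only on y: 2·√y = 6 ⇒ √y = 6/2 = 3 ⇒ y* = 9.
From the budget, 6·x = 69 − 1·9 = 60, so x* = 10.

x* = 10, y* = 9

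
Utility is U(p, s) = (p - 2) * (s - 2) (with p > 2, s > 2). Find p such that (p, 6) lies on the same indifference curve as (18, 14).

p = 50

U(18, 14) = 192.
Set U(p, 6) = 192 and solve.
With s = 6: (6 − 2) = 4, so (p − 2) = 192/4 = 48.
So p = 2 + 48 = 50.
Check: U(50, 6) = 192.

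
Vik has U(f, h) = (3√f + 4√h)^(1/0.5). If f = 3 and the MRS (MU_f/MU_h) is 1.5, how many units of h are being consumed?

For CES with ρ = 0.5, MRS = (3/4)·√(h/f).
Setting (3/4)·√(h/3) = 1.5 gives √(h/3) = 2, so h/3 = 4 and h = 12.

h = 12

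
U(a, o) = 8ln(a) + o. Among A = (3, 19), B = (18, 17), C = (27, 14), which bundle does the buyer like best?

Bundle C

Evaluate utility at each bundle:
U(A) = 27.789.
U(B) = 40.123.
U(C) = 40.367.
Highest utility is C, so C ≻ B ≻ A.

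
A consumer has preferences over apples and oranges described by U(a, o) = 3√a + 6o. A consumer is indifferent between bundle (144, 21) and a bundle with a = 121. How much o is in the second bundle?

o = 21.5

U(144, 21) = 162.
Set U(121, o) = 162 and solve.
With a = 121: √121 = 11, so 6o = 162 − 3·11 = 129 and o = 21.5.
Check: U(121, 21.5) = 162.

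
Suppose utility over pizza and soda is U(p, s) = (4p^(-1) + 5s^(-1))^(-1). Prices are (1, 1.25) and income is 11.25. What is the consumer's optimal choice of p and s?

For CES with ρ = -1, MRS = (4/5)·(s/p)^2.
Tangency: set MRS = p_p/p_s = 1/1.25 = 0.8.
So (s/p)^2 = 1; taking the square root, s/p = 1, i.e. s = p.
Substitute into the budget 1·p + 1.25·s = 11.25: 2.25·p = 11.25, so p* = 5 and s* = 5.

p* = 5, s* = 5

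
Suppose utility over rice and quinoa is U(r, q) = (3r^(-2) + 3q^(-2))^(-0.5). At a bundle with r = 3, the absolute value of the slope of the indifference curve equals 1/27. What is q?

q = 1

For CES with ρ = -2, MRS = (q/r)^3.
Setting (q/3)^3 = 1/27 gives q/3 = 1/3 and q = 1.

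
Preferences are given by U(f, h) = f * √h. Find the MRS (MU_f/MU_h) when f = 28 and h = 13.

MRS = 13/14

MU_f = √h and MU_h = 0.5·f·h^(-0.5).
MRS = MU_f/MU_h = (2)·h/f.
At (28, 13): MRS = 13/14.
The indifference curve has slope −13/14 at this bundle.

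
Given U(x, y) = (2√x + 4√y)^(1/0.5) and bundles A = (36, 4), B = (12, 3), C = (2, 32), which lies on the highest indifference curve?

Bundle C

Evaluate utility at each bundle:
U(A) = 400.000.
U(B) = 192.000.
U(C) = 648.000.
Highest utility is C, so C ≻ A ≻ B.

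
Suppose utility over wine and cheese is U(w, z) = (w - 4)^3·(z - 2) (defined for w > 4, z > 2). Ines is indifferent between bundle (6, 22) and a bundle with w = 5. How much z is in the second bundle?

U(6, 22) = 160.
Set U(5, z) = 160 and solve.
With w = 5: (5 − 4)^3 = 1, so (z − 2) = 160/1 = 160.
So z = 2 + 160 = 162.
Check: U(5, 162) = 160.

z = 162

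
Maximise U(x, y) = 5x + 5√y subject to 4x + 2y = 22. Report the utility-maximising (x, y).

x* = 5, y* = 1

MU_x = 5, MU_y = 5/(2√y).
MRS = 5 ÷ (5/(2√y)).
Tangency: set MRS = p_x/p_y = 4/2 = 2.
MRS depends only on y: 2·√y = 2 ⇒ √y = 2/2 = 1 ⇒ y* = 1.
From the budget, 4·x = 22 − 2·1 = 20, so x* = 5.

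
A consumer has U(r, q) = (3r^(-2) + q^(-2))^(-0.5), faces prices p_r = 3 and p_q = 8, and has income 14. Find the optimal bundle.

r* = 2, q* = 1

For CES with ρ = -2, MRS = (3/1)·(q/r)^3.
Tangency: set MRS = p_r/p_q = 3/8 = 0.375.
So (q/r)^3 = 0.125; taking the cube root, q/r = 0.5, i.e. q = 0.5·r.
Substitute into the budget 3·r + 8·q = 14: 7·r = 14, so r* = 2 and q* = 0.5·2 = 1.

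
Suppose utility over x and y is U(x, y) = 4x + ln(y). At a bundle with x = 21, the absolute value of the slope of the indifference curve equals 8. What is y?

MU_x = 4, MU_y = 1/y.
MRS = 4 ÷ (1/y).
MRS depends only on y: 4·y = 8 ⇒ y = 8/4 = 2.

y = 2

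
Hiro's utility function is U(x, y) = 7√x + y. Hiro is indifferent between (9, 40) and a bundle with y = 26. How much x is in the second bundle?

U(9, 40) = 61.
Set U(x, 26) = 61 and solve.
With y = 26: 7√x = 61 − 26 = 35, so √x = 5 and x = 25.
Check: U(25, 26) = 61.

x = 25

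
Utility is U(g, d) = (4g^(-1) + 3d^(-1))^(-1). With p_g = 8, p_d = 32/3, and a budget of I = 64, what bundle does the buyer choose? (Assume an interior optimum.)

For CES with ρ = -1, MRS = (4/3)·(d/g)^2.
Tangency: set MRS = p_g/p_d = 8/(32/3) = 0.75.
So (d/g)^2 = 9/16; taking the square root, d/g = 0.75, i.e. d = 0.75·g.
Substitute into the budget 8·g + (32/3)·d = 64: 16·g = 64, so g* = 4 and d* = 0.75·4 = 3.

g* = 4, d* = 3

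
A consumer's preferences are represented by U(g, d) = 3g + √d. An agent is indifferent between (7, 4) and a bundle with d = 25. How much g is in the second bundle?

g = 6

U(7, 4) = 23.
Set U(g, 25) = 23 and solve.
With d = 25: √25 = 5, so 3g = 23 − 5 = 18 and g = 6.
Check: U(6, 25) = 23.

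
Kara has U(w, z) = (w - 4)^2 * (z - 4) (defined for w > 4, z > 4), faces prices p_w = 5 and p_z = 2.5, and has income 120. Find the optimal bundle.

MU_w = 2·(w−4)·(z−4), MU_z = (w−4)^2.
MRS = (2/1)·(z−4)/(w−4).
Tangency: set MRS = p_w/p_z = 5/2.5 = 2.
So (2/1)·(z − 4)/(w − 4) = 2, i.e. (z − 4) = (w − 4).
Rewrite the budget in excess-of-subsistence terms: 5·(w − 4) + 2.5·(z − 4) = 120 − 5·4 − 2.5·4 = 90.
Substituting, 7.5·(w − 4) = 90, so w − 4 = 12 and w* = 16.
Then z − 4 = 12, so z* = 16.

w* = 16, z* = 16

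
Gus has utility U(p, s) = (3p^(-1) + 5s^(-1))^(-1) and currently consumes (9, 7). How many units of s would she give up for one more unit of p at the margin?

For CES with ρ = -1, MRS = (3/5)·(s/p)^2.
At (9, 7): MRS = 49/135.
So at (9, 7) the consumer would give up 49/135 units of s for one more unit of p.

MRS = 49/135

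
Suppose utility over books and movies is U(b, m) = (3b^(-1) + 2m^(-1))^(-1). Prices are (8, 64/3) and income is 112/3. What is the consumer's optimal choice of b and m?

b* = 2, m* = 1

For CES with ρ = -1, MRS = (3/2)·(m/b)^2.
Tangency: set MRS = p_b/p_m = 8/(64/3) = 0.375.
So (m/b)^2 = 0.25; taking the square root, m/b = 0.5, i.e. m = 0.5·b.
Substitute into the budget 8·b + (64/3)·m = 112/3: (56/3)·b = 112/3, so b* = 2 and m* = 0.5·2 = 1.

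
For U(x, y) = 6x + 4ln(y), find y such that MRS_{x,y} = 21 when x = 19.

y = 14

MU_x = 6, MU_y = 4/y.
MRS = 6 ÷ (4/y).
MRS depends only on y: 1.5·y = 21 ⇒ y = 21/1.5 = 14.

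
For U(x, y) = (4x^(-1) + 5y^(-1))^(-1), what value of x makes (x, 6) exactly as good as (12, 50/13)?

x = 5

U depends on (x, y) only through S = 4x^(-1) + 5y^(-1), so equal utility means equal S. At (12, 50/13): S = 49/30.
With y = 6: 5·6^(-1) = 5/6, so 4x^(-1) = 49/30 − 5/6 = 0.8, i.e. x^(-1) = 0.2.
Hence x = 1/0.2 = 5.
Check: U(5, 6) = 0.6122.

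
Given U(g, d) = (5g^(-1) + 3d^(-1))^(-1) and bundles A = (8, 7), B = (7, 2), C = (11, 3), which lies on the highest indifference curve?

Bundle A

Evaluate utility at each bundle:
U(A) = 0.949.
U(B) = 0.452.
U(C) = 0.688.
Highest utility is A, so A ≻ C ≻ B.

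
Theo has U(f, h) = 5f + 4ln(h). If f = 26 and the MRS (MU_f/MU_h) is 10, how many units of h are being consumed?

MU_f = 5, MU_h = 4/h.
MRS = 5 ÷ (4/h).
MRS depends only on h: 1.25·h = 10 ⇒ h = 10/1.25 = 8.

h = 8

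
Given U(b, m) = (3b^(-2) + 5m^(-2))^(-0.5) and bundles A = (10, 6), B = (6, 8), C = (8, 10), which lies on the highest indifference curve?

Bundle C

Evaluate utility at each bundle:
U(A) = 2.433.
U(B) = 2.489.
U(C) = 3.213.
Highest utility is C, so C ≻ B ≻ A.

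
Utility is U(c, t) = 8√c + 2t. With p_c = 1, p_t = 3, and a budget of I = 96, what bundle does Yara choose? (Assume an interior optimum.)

c* = 36, t* = 20

MU_c = 8/(2√c), MU_t = 2.
MRS = 8/(2√c) ÷ 2.
Tangency: set MRS = p_c/p_t = 1/3.
MRS depends only on c: 2/√c = 1/3 ⇒ √c = 2/(1/3) = 6 ⇒ c* = 36.
From the budget, 3·t = 96 − 1·36 = 60, so t* = 20.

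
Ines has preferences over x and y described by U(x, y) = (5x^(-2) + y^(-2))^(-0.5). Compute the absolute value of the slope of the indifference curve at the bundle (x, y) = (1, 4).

MRS = 320

For CES with ρ = -2, MRS = (5/1)·(y/x)^3.
At (1, 4): MRS = 320.
So at (1, 4) the consumer would give up 320 units of y for one more unit of x.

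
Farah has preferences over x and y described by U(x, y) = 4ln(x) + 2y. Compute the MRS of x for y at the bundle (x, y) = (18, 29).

MU_x = 4/x, MU_y = 2.
MRS = 4/x ÷ 2.
At (18, 29): MRS = 1/9.
The indifference curve has slope −1/9 at this bundle.

MRS = 1/9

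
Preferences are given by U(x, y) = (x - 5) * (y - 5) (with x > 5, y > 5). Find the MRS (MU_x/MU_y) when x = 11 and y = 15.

MU_x = (y−5), MU_y = (x−5).
MRS = (y−5)/(x−5).
At (11, 15): MRS = 5/3.
The indifference curve has slope −5/3 at this bundle.

MRS = 5/3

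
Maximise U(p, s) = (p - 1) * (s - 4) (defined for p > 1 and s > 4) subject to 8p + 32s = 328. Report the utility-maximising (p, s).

MU_p = (s−4), MU_s = (p−1).
MRS = (s−4)/(p−1).
Tangency: set MRS = p_p/p_s = 8/32 = 0.25.
So (s − 4)/(p − 1) = 0.25, i.e. (s − 4) = 0.25·(p − 1).
Rewrite the budget in excess-of-subsistence terms: 8·(p − 1) + 32·(s − 4) = 328 − 8·1 − 32·4 = 192.
Substituting, 16·(p − 1) = 192, so p − 1 = 12 and p* = 13.
Then s − 4 = 0.25·12 = 3, so s* = 7.

p* = 13, s* = 7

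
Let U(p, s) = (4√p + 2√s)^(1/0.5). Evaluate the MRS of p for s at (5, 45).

For CES with ρ = 0.5, MRS = (4/2)·√(s/p).
At (5, 45): MRS = 6.
The indifference curve has slope −6 at this bundle.

MRS = 6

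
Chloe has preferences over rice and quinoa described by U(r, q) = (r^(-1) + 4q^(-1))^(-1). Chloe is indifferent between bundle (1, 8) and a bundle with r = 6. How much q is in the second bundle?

q = 3

U depends on (r, q) only through S = r^(-1) + 4q^(-1), so equal utility means equal S. At (1, 8): S = 1.5.
With r = 6: 6^(-1) = 1/6, so 4q^(-1) = 1.5 − 1/6 = 4/3, i.e. q^(-1) = 1/3.
Hence q = 1/(1/3) = 3.
Check: U(6, 3) = 0.6667.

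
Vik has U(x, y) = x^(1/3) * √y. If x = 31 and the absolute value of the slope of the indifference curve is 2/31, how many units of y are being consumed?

y = 3

MU_x = 1/3·x^(-2/3)·√y and MU_y = 0.5·x^(1/3)·y^(-0.5).
MRS = MU_x/MU_y = (2/3)·y/x.
Substitute x = 31: MRS = y/46.5. Setting y/46.5 = 2/31 gives y = (2/31)·46.5 = 3.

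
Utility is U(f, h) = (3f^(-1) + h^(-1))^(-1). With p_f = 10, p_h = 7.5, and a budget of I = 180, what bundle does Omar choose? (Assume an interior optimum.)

f* = 12, h* = 8

For CES with ρ = -1, MRS = (3/1)·(h/f)^2.
Tangency: set MRS = p_f/p_h = 10/7.5 = 4/3.
So (h/f)^2 = 4/9; taking the square root, h/f = 2/3, i.e. h = (2/3)·f.
Substitute into the budget 10·f + 7.5·h = 180: 15·f = 180, so f* = 12 and h* = (2/3)·12 = 8.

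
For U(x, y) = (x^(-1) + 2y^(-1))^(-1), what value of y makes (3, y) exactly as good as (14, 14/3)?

y = 12

U depends on (x, y) only through S = x^(-1) + 2y^(-1), so equal utility means equal S. At (14, 14/3): S = 0.5.
With x = 3: 3^(-1) = 1/3, so 2y^(-1) = 0.5 − 1/3 = 1/6, i.e. y^(-1) = 1/12.
Hence y = 1/(1/12) = 12.
Check: U(3, 12) = 2.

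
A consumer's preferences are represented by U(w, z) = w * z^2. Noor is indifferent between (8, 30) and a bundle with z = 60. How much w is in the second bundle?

w = 2

U(8, 30) = 7200.
Set U(w, 60) = 7200 and solve.
With z = 60: 60^2 = 3600, so w = 7200/3600 = 2.
Check: U(2, 60) = 7200.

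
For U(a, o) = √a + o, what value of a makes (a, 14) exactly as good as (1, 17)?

U(1, 17) = 18.
Set U(a, 14) = 18 and solve.
With o = 14: √a = 18 − 14 = 4, so √a = 4 and a = 16.
Check: U(16, 14) = 18.

a = 16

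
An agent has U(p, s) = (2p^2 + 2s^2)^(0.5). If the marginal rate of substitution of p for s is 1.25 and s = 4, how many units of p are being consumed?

For CES with ρ = 2, MRS = (s/p)^(-1).
Setting (4/p)^(-1) = 1.25 gives 4/p = 0.8 and p = 5.

p = 5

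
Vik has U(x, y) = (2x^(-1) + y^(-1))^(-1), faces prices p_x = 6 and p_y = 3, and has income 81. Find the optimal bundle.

For CES with ρ = -1, MRS = (2/1)·(y/x)^2.
Tangency: set MRS = p_x/p_y = 6/3 = 2.
So (y/x)^2 = 1; taking the square root, y/x = 1, i.e. y = x.
Substitute into the budget 6·x + 3·y = 81: 9·x = 81, so x* = 9 and y* = 9.

x* = 9, y* = 9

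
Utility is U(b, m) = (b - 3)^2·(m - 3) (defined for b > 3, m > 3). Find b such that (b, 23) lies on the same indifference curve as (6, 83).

U(6, 83) = 720.
Set U(b, 23) = 720 and solve.
With m = 23: (23 − 3) = 20, so (b − 3)^2 = 720/20 = 36.
Taking the square root (with b > 3): b − 3 = 6, so b = 9.
Check: U(9, 23) = 720.

b = 9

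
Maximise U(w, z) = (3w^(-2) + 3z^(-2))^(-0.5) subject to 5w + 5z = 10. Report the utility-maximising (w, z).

w* = 1, z* = 1

For CES with ρ = -2, MRS = (z/w)^3.
Tangency: set MRS = p_w/p_z = 5/5 = 1.
So (z/w)^3 = 1; taking the cube root, z/w = 1, i.e. z = w.
Substitute into the budget 5·w + 5·z = 10: 10·w = 10, so w* = 1 and z* = 1.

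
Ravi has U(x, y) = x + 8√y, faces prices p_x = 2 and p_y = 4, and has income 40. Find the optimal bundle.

x* = 12, y* = 4

MU_x = 1, MU_y = 8/(2√y).
MRS = 1 ÷ (8/(2√y)).
Tangency: set MRS = p_x/p_y = 2/4 = 0.5.
MRS depends only on y: 0.25·√y = 0.5 ⇒ √y = 0.5/0.25 = 2 ⇒ y* = 4.
From the budget, 2·x = 40 − 4·4 = 24, so x* = 12.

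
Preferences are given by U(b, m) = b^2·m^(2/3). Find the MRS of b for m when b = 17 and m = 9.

MU_b = 2·b·m^(2/3) and MU_m = 2/3·b^2·m^(-1/3).
MRS = MU_b/MU_m = (3)·m/b.
At (17, 9): MRS = 27/17.
That is, one extra unit of b is worth 27/17 units of m at the margin.

MRS = 27/17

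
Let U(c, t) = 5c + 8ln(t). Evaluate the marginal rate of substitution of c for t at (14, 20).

MU_c = 5, MU_t = 8/t.
MRS = 5 ÷ (8/t).
At (14, 20): MRS = 12.5.
The indifference curve has slope −12.5 at this bundle.

MRS = 12.5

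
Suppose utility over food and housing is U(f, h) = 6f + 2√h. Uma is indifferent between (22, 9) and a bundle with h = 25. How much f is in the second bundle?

U(22, 9) = 138.
Set U(f, 25) = 138 and solve.
With h = 25: √25 = 5, so 6f = 138 − 2·5 = 128 and f = 64/3.
Check: U(64/3, 25) = 138.

f = 64/3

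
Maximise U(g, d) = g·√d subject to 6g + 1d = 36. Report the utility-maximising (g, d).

MU_g = √d and MU_d = 0.5·g·d^(-0.5).
MRS = MU_g/MU_d = (2)·d/g.
Tangency: set MRS = p_g/p_d = 6/1 = 6.
So (2)·d/g = 6, i.e. d = 3·g.
Substitute into the budget 6·g + 1·d = 36: 9·g = 36, so g* = 4.
Then d* = 3·4 = 12.

g* = 4, d* = 12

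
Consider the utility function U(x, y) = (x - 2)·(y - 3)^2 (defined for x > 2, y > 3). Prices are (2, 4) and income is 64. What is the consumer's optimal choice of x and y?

x* = 10, y* = 11

MU_x = (y−3)^2, MU_y = 2·(x−2)·(y−3).
MRS = (1/2)·(y−3)/(x−2).
Tangency: set MRS = p_x/p_y = 2/4 = 0.5.
So (1/2)·(y − 3)/(x − 2) = 0.5, i.e. (y − 3) = (x − 2).
Rewrite the budget in excess-of-subsistence terms: 2·(x − 2) + 4·(y − 3) = 64 − 2·2 − 4·3 = 48.
Substituting, 6·(x − 2) = 48, so x − 2 = 8 and x* = 10.
Then y − 3 = 8, so y* = 11.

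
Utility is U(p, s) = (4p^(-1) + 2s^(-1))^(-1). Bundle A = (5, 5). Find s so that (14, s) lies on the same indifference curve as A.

U depends on (p, s) only through S = 4p^(-1) + 2s^(-1), so equal utility means equal S. At (5, 5): S = 1.2.
With p = 14: 4·14^(-1) = 2/7, so 2s^(-1) = 1.2 − 2/7 = 32/35, i.e. s^(-1) = 16/35.
Hence s = 1/(16/35) = 35/16.
Check: U(14, 35/16) = 0.8333.

s = 35/16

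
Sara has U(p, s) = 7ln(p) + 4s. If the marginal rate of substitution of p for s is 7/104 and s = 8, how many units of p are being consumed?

MU_p = 7/p, MU_s = 4.
MRS = 7/p ÷ 4.
MRS depends only on p: 1.75/p = 7/104 ⇒ p = 1.75/(7/104) = 26.

p = 26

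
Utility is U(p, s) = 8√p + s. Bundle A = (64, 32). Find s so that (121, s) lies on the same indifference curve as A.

U(64, 32) = 96.
Set U(121, s) = 96 and solve.
With p = 121: √121 = 11, so s = 96 − 8·11 = 8.
Check: U(121, 8) = 96.

s = 8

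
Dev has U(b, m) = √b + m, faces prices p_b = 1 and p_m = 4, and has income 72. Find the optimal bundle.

b* = 4, m* = 17

MU_b = 1/(2√b), MU_m = 1.
MRS = 1/(2√b) ÷ 1.
Tangency: set MRS = p_b/p_m = 1/4 = 0.25.
MRS depends only on b: 0.5/√b = 0.25 ⇒ √b = 0.5/0.25 = 2 ⇒ b* = 4.
From the budget, 4·m = 72 − 1·4 = 68, so m* = 17.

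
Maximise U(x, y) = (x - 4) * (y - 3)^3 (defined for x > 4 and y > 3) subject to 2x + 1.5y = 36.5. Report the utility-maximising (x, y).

x* = 7, y* = 15

MU_x = (y−3)^3, MU_y = 3·(x−4)·(y−3)^2.
MRS = (1/3)·(y−3)/(x−4).
Tangency: set MRS = p_x/p_y = 2/1.5 = 4/3.
So (1/3)·(y − 3)/(x − 4) = 4/3, i.e. (y − 3) = 4·(x − 4).
Rewrite the budget in excess-of-subsistence terms: 2·(x − 4) + 1.5·(y − 3) = 36.5 − 2·4 − 1.5·3 = 24.
Substituting, 8·(x − 4) = 24, so x − 4 = 3 and x* = 7.
Then y − 3 = 4·3 = 12, so y* = 15.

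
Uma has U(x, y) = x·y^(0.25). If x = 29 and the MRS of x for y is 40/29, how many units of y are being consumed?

MU_x = y^(0.25) and MU_y = 0.25·x·y^(-0.75).
MRS = MU_x/MU_y = (4)·y/x.
Substitute x = 29: MRS = y/7.25. Setting y/7.25 = 40/29 gives y = (40/29)·7.25 = 10.

y = 10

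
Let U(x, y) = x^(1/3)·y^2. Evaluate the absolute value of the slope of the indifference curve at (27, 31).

MU_x = 1/3·x^(-2/3)·y^2 and MU_y = 2·x^(1/3)·y.
MRS = MU_x/MU_y = (1/6)·y/x.
At (27, 31): MRS = 31/162.
So at (27, 31) the consumer would give up 31/162 units of y for one more unit of x.

MRS = 31/162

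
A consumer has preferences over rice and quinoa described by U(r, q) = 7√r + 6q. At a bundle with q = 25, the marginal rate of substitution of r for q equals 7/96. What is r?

MU_r = 7/(2√r), MU_q = 6.
MRS = 7/(2√r) ÷ 6.
MRS depends only on r: (7/12)/√r = 7/96 ⇒ √r = (7/12)/(7/96) = 8 ⇒ r = 64.

r = 64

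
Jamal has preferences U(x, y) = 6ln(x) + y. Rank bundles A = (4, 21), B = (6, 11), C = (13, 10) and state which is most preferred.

Evaluate utility at each bundle:
U(A) = 29.318.
U(B) = 21.751.
U(C) = 25.390.
Highest utility is A, so A ≻ C ≻ B.

Bundle A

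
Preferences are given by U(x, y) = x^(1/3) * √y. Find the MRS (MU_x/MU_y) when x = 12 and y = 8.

MRS = 4/9

MU_x = 1/3·x^(-2/3)·√y and MU_y = 0.5·x^(1/3)·y^(-0.5).
MRS = MU_x/MU_y = (2/3)·y/x.
At (12, 8): MRS = 4/9.
That is, one extra unit of x is worth 4/9 units of y at the margin.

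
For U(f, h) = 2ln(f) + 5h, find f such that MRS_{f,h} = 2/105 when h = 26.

MU_f = 2/f, MU_h = 5.
MRS = 2/f ÷ 5.
MRS depends only on f: 0.4/f = 2/105 ⇒ f = 0.4/(2/105) = 21.

f = 21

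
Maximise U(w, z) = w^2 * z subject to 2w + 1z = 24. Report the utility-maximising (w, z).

w* = 8, z* = 8

MU_w = 2·w·z and MU_z = w^2.
MRS = MU_w/MU_z = (2/1)·z/w.
Tangency: set MRS = p_w/p_z = 2/1 = 2.
So (2/1)·z/w = 2, i.e. z = w.
Substitute into the budget 2·w + 1·z = 24: 3·w = 24, so w* = 8.
Then z* = 8.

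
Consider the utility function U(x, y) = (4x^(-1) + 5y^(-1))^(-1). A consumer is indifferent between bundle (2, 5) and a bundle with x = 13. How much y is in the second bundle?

U depends on (x, y) only through S = 4x^(-1) + 5y^(-1), so equal utility means equal S. At (2, 5): S = 3.
With x = 13: 4·13^(-1) = 4/13, so 5y^(-1) = 3 − 4/13 = 35/13, i.e. y^(-1) = 7/13.
Hence y = 1/(7/13) = 13/7.
Check: U(13, 13/7) = 0.3333.

y = 13/7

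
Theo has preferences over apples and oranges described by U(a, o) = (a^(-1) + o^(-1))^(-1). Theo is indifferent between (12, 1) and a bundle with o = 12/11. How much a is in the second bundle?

a = 6

U depends on (a, o) only through S = a^(-1) + o^(-1), so equal utility means equal S. At (12, 1): S = 13/12.
With o = 12/11: (12/11)^(-1) = 11/12, so a^(-1) = 13/12 − 11/12 = 1/6.
Hence a = 1/(1/6) = 6.
Check: U(6, 12/11) = 0.9231.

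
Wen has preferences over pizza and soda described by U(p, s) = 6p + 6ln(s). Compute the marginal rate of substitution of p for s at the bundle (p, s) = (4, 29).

MU_p = 6, MU_s = 6/s.
MRS = 6 ÷ (6/s).
At (4, 29): MRS = 29.
The indifference curve has slope −29 at this bundle.

MRS = 29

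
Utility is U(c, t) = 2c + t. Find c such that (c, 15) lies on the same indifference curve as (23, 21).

c = 26

U(23, 21) = 67.
Set U(c, 15) = 67 and solve.
2c + 15 = 67 ⇒ 2c = 52 ⇒ c = 26.
Check: U(26, 15) = 67.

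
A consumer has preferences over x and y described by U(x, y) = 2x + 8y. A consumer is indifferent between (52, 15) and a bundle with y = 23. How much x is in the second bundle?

x = 20

U(52, 15) = 224.
Set U(x, 23) = 224 and solve.
2x + 8·23 = 224 ⇒ 2x = 40 ⇒ x = 20.
Check: U(20, 23) = 224.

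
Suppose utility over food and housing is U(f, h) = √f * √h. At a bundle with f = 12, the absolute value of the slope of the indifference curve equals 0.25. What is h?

MU_f = 0.5·f^(-0.5)·√h and MU_h = 0.5·√f·h^(-0.5).
MRS = MU_f/MU_h = h/f.
Substitute f = 12: MRS = h/12. Setting h/12 = 0.25 gives h = 0.25·12 = 3.

h = 3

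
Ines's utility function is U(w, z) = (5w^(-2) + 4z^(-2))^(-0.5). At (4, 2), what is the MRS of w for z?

MRS = 5/32

For CES with ρ = -2, MRS = (5/4)·(z/w)^3.
At (4, 2): MRS = 5/32.
The indifference curve has slope −5/32 at this bundle.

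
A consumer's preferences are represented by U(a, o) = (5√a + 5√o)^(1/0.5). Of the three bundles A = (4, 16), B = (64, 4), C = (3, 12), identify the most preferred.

Bundle B

Evaluate utility at each bundle:
U(A) = 900.000.
U(B) = 2500.000.
U(C) = 675.000.
Highest utility is B, so B ≻ A ≻ C.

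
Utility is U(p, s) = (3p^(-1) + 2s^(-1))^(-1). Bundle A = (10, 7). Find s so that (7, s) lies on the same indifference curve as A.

U depends on (p, s) only through S = 3p^(-1) + 2s^(-1), so equal utility means equal S. At (10, 7): S = 41/70.
With p = 7: 3·7^(-1) = 3/7, so 2s^(-1) = 41/70 − 3/7 = 11/70, i.e. s^(-1) = 11/140.
Hence s = 1/(11/140) = 140/11.
Check: U(7, 140/11) = 1.7073.

s = 140/11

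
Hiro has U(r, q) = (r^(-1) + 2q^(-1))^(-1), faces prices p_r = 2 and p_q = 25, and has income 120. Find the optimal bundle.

For CES with ρ = -1, MRS = (1/2)·(q/r)^2.
Tangency: set MRS = p_r/p_q = 2/25.
So (q/r)^2 = 4/25; taking the square root, q/r = 0.4, i.e. q = 0.4·r.
Substitute into the budget 2·r + 25·q = 120: 12·r = 120, so r* = 10 and q* = 0.4·10 = 4.

r* = 10, q* = 4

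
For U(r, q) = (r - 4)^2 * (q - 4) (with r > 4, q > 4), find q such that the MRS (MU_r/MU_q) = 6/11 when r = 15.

MU_r = 2·(r−4)·(q−4), MU_q = (r−4)^2.
MRS = (2/1)·(q−4)/(r−4).
Substitute r = 15: MRS = (q − 4)/5.5. Setting this equal to 6/11 gives q − 4 = (6/11)·5.5 = 3, so q = 7.

q = 7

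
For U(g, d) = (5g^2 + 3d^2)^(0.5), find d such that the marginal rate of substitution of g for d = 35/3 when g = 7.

d = 1

For CES with ρ = 2, MRS = (5/3)·(d/g)^(-1).
Setting (5/3)·(d/7)^(-1) = 35/3 gives (d/7)^(-1) = 7, so d/7 = 1/7 and d = 1.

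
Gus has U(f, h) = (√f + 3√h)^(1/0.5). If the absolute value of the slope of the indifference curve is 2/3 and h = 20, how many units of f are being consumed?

For CES with ρ = 0.5, MRS = (1/3)·√(h/f).
Setting (1/3)·√(20/f) = 2/3 gives √(20/f) = 2, so 20/f = 4 and f = 5.

f = 5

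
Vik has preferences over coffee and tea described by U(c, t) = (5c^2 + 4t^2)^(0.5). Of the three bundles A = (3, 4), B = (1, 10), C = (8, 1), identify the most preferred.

Evaluate utility at each bundle:
U(A) = 10.440.
U(B) = 20.125.
U(C) = 18.000.
Highest utility is B, so B ≻ C ≻ A.

Bundle B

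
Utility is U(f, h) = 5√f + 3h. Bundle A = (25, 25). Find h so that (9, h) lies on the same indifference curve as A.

h = 85/3

U(25, 25) = 100.
Set U(9, h) = 100 and solve.
With f = 9: √9 = 3, so 3h = 100 − 5·3 = 85 and h = 85/3.
Check: U(9, 85/3) = 100.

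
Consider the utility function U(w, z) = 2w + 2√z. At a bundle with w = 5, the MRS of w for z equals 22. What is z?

MU_w = 2, MU_z = 2/(2√z).
MRS = 2 ÷ (2/(2√z)).
MRS depends only on z: 2·√z = 22 ⇒ √z = 22/2 = 11 ⇒ z = 121.

z = 121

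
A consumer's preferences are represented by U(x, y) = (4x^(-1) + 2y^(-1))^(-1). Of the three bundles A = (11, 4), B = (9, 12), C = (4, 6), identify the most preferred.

Evaluate utility at each bundle:
U(A) = 1.158.
U(B) = 1.636.
U(C) = 0.750.
Highest utility is B, so B ≻ A ≻ C.

Bundle B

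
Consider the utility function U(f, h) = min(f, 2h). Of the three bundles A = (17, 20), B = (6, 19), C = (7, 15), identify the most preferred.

Evaluate utility at each bundle:
U(A) = 17.
U(B) = 6.
U(C) = 7.
Highest utility is A, so A ≻ C ≻ B.

Bundle A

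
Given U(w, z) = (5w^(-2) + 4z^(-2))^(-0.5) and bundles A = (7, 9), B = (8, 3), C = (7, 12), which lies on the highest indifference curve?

Bundle C

Evaluate utility at each bundle:
U(A) = 2.570.
U(B) = 1.383.
U(C) = 2.775.
Highest utility is C, so C ≻ A ≻ B.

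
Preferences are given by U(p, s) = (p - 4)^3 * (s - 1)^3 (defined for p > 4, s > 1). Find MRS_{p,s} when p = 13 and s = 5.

MRS = 4/9

MU_p = 3·(p−4)^2·(s−1)^3, MU_s = 3·(p−4)^3·(s−1)^2.
MRS = (s−1)/(p−4).
At (13, 5): MRS = 4/9.
That is, one extra unit of p is worth 4/9 units of s at the margin.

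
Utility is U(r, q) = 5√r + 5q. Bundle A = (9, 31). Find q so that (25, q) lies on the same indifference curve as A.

q = 29

U(9, 31) = 170.
Set U(25, q) = 170 and solve.
With r = 25: √25 = 5, so 5q = 170 − 5·5 = 145 and q = 29.
Check: U(25, 29) = 170.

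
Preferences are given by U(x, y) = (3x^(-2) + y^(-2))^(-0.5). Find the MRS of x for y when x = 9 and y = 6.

MRS = 8/9

For CES with ρ = -2, MRS = (3/1)·(y/x)^3.
At (9, 6): MRS = 8/9.
That is, one extra unit of x is worth 8/9 units of y at the margin.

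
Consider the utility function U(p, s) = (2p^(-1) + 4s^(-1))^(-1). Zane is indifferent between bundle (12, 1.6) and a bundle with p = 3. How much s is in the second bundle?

U depends on (p, s) only through S = 2p^(-1) + 4s^(-1), so equal utility means equal S. At (12, 1.6): S = 8/3.
With p = 3: 2·3^(-1) = 2/3, so 4s^(-1) = 8/3 − 2/3 = 2, i.e. s^(-1) = 0.5.
Hence s = 1/0.5 = 2.
Check: U(3, 2) = 0.375.

s = 2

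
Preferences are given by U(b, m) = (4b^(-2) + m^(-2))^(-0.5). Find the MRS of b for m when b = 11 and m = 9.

MRS = 2916/1331

For CES with ρ = -2, MRS = (4/1)·(m/b)^3.
At (11, 9): MRS = 2916/1331.
So at (11, 9) the consumer would give up 2916/1331 units of m for one more unit of b.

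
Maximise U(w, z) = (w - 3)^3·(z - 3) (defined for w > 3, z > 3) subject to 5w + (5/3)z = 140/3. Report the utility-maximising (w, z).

w* = 7, z* = 7

MU_w = 3·(w−3)^2·(z−3), MU_z = (w−3)^3.
MRS = (3/1)·(z−3)/(w−3).
Tangency: set MRS = p_w/p_z = 5/(5/3) = 3.
So (3/1)·(z − 3)/(w − 3) = 3, i.e. (z − 3) = (w − 3).
Rewrite the budget in excess-of-subsistence terms: 5·(w − 3) + (5/3)·(z − 3) = 140/3 − 5·3 − (5/3)·3 = 80/3.
Substituting, (20/3)·(w − 3) = 80/3, so w − 3 = 4 and w* = 7.
Then z − 3 = 4, so z* = 7.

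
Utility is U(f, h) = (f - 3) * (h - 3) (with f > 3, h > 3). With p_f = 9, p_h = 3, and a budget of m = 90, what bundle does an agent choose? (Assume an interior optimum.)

f* = 6, h* = 12

MU_f = (h−3), MU_h = (f−3).
MRS = (h−3)/(f−3).
Tangency: set MRS = p_f/p_h = 9/3 = 3.
So (h − 3)/(f − 3) = 3, i.e. (h − 3) = 3·(f − 3).
Rewrite the budget in excess-of-subsistence terms: 9·(f − 3) + 3·(h − 3) = 90 − 9·3 − 3·3 = 54.
Substituting, 18·(f − 3) = 54, so f − 3 = 3 and f* = 6.
Then h − 3 = 3·3 = 9, so h* = 12.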